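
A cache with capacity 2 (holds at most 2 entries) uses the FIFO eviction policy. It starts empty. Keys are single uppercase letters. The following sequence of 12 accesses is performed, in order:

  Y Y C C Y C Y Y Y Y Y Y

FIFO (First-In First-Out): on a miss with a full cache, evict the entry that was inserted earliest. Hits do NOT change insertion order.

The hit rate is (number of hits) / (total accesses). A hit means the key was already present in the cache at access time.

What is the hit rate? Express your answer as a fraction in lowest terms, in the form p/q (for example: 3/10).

FIFO simulation (capacity=2):
  1. access Y: MISS. Cache (old->new): [Y]
  2. access Y: HIT. Cache (old->new): [Y]
  3. access C: MISS. Cache (old->new): [Y C]
  4. access C: HIT. Cache (old->new): [Y C]
  5. access Y: HIT. Cache (old->new): [Y C]
  6. access C: HIT. Cache (old->new): [Y C]
  7. access Y: HIT. Cache (old->new): [Y C]
  8. access Y: HIT. Cache (old->new): [Y C]
  9. access Y: HIT. Cache (old->new): [Y C]
  10. access Y: HIT. Cache (old->new): [Y C]
  11. access Y: HIT. Cache (old->new): [Y C]
  12. access Y: HIT. Cache (old->new): [Y C]
Total: 10 hits, 2 misses, 0 evictions

Hit rate = 10/12 = 5/6

Answer: 5/6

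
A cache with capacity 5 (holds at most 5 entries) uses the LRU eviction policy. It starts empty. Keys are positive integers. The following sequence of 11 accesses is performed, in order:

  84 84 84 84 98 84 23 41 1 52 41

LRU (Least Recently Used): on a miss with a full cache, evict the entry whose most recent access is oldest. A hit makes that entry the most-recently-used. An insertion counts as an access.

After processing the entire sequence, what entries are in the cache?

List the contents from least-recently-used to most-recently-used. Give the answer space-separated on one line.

LRU simulation (capacity=5):
  1. access 84: MISS. Cache (LRU->MRU): [84]
  2. access 84: HIT. Cache (LRU->MRU): [84]
  3. access 84: HIT. Cache (LRU->MRU): [84]
  4. access 84: HIT. Cache (LRU->MRU): [84]
  5. access 98: MISS. Cache (LRU->MRU): [84 98]
  6. access 84: HIT. Cache (LRU->MRU): [98 84]
  7. access 23: MISS. Cache (LRU->MRU): [98 84 23]
  8. access 41: MISS. Cache (LRU->MRU): [98 84 23 41]
  9. access 1: MISS. Cache (LRU->MRU): [98 84 23 41 1]
  10. access 52: MISS, evict 98. Cache (LRU->MRU): [84 23 41 1 52]
  11. access 41: HIT. Cache (LRU->MRU): [84 23 1 52 41]
Total: 5 hits, 6 misses, 1 evictions

Answer: 84 23 1 52 41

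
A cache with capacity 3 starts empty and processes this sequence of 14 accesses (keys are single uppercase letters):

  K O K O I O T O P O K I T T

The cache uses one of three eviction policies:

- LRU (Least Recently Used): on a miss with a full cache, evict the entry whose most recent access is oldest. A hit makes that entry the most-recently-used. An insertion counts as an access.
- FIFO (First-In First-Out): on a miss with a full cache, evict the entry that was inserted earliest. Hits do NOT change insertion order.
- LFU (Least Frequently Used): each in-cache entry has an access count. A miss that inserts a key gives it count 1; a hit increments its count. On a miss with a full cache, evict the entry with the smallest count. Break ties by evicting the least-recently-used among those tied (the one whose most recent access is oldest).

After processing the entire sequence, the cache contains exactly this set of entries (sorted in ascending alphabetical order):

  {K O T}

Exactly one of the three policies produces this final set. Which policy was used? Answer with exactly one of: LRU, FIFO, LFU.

Answer: LFU

Derivation:
Simulating under each policy and comparing final sets:
  LRU: final set = {I K T} -> differs
  FIFO: final set = {I K T} -> differs
  LFU: final set = {K O T} -> MATCHES target
Only LFU produces the target set.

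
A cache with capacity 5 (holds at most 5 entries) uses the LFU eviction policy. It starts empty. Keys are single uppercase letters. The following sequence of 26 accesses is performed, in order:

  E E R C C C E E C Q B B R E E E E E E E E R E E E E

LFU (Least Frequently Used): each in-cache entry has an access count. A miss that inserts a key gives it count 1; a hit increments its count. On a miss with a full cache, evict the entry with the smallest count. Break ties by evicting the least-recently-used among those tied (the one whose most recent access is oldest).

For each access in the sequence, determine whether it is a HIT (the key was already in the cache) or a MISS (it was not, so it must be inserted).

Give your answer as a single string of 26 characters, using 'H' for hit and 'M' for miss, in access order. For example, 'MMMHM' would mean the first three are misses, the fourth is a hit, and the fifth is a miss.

LFU simulation (capacity=5):
  1. access E: MISS. Cache: [E(c=1)]
  2. access E: HIT, count now 2. Cache: [E(c=2)]
  3. access R: MISS. Cache: [R(c=1) E(c=2)]
  4. access C: MISS. Cache: [R(c=1) C(c=1) E(c=2)]
  5. access C: HIT, count now 2. Cache: [R(c=1) E(c=2) C(c=2)]
  6. access C: HIT, count now 3. Cache: [R(c=1) E(c=2) C(c=3)]
  7. access E: HIT, count now 3. Cache: [R(c=1) C(c=3) E(c=3)]
  8. access E: HIT, count now 4. Cache: [R(c=1) C(c=3) E(c=4)]
  9. access C: HIT, count now 4. Cache: [R(c=1) E(c=4) C(c=4)]
  10. access Q: MISS. Cache: [R(c=1) Q(c=1) E(c=4) C(c=4)]
  11. access B: MISS. Cache: [R(c=1) Q(c=1) B(c=1) E(c=4) C(c=4)]
  12. access B: HIT, count now 2. Cache: [R(c=1) Q(c=1) B(c=2) E(c=4) C(c=4)]
  13. access R: HIT, count now 2. Cache: [Q(c=1) B(c=2) R(c=2) E(c=4) C(c=4)]
  14. access E: HIT, count now 5. Cache: [Q(c=1) B(c=2) R(c=2) C(c=4) E(c=5)]
  15. access E: HIT, count now 6. Cache: [Q(c=1) B(c=2) R(c=2) C(c=4) E(c=6)]
  16. access E: HIT, count now 7. Cache: [Q(c=1) B(c=2) R(c=2) C(c=4) E(c=7)]
  17. access E: HIT, count now 8. Cache: [Q(c=1) B(c=2) R(c=2) C(c=4) E(c=8)]
  18. access E: HIT, count now 9. Cache: [Q(c=1) B(c=2) R(c=2) C(c=4) E(c=9)]
  19. access E: HIT, count now 10. Cache: [Q(c=1) B(c=2) R(c=2) C(c=4) E(c=10)]
  20. access E: HIT, count now 11. Cache: [Q(c=1) B(c=2) R(c=2) C(c=4) E(c=11)]
  21. access E: HIT, count now 12. Cache: [Q(c=1) B(c=2) R(c=2) C(c=4) E(c=12)]
  22. access R: HIT, count now 3. Cache: [Q(c=1) B(c=2) R(c=3) C(c=4) E(c=12)]
  23. access E: HIT, count now 13. Cache: [Q(c=1) B(c=2) R(c=3) C(c=4) E(c=13)]
  24. access E: HIT, count now 14. Cache: [Q(c=1) B(c=2) R(c=3) C(c=4) E(c=14)]
  25. access E: HIT, count now 15. Cache: [Q(c=1) B(c=2) R(c=3) C(c=4) E(c=15)]
  26. access E: HIT, count now 16. Cache: [Q(c=1) B(c=2) R(c=3) C(c=4) E(c=16)]
Total: 21 hits, 5 misses, 0 evictions

Answer: MHMMHHHHHMMHHHHHHHHHHHHHHH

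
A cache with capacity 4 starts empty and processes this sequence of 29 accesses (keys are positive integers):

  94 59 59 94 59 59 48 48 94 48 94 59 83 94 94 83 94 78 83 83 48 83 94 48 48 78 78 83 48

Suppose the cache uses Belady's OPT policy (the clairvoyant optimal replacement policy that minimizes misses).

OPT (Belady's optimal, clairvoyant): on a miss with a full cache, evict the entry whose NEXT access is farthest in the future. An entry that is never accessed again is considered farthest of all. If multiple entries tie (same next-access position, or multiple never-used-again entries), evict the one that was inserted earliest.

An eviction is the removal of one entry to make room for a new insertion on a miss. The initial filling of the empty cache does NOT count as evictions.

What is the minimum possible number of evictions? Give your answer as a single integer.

Answer: 1

Derivation:
OPT (Belady) simulation (capacity=4):
  1. access 94: MISS. Cache: [94]
  2. access 59: MISS. Cache: [94 59]
  3. access 59: HIT. Next use of 59: step 5. Cache: [94 59]
  4. access 94: HIT. Next use of 94: step 9. Cache: [94 59]
  5. access 59: HIT. Next use of 59: step 6. Cache: [94 59]
  6. access 59: HIT. Next use of 59: step 12. Cache: [94 59]
  7. access 48: MISS. Cache: [94 59 48]
  8. access 48: HIT. Next use of 48: step 10. Cache: [94 59 48]
  9. access 94: HIT. Next use of 94: step 11. Cache: [94 59 48]
  10. access 48: HIT. Next use of 48: step 21. Cache: [94 59 48]
  11. access 94: HIT. Next use of 94: step 14. Cache: [94 59 48]
  12. access 59: HIT. Next use of 59: never. Cache: [94 59 48]
  13. access 83: MISS. Cache: [94 59 48 83]
  14. access 94: HIT. Next use of 94: step 15. Cache: [94 59 48 83]
  15. access 94: HIT. Next use of 94: step 17. Cache: [94 59 48 83]
  16. access 83: HIT. Next use of 83: step 19. Cache: [94 59 48 83]
  17. access 94: HIT. Next use of 94: step 23. Cache: [94 59 48 83]
  18. access 78: MISS, evict 59 (next use: never). Cache: [94 48 83 78]
  19. access 83: HIT. Next use of 83: step 20. Cache: [94 48 83 78]
  20. access 83: HIT. Next use of 83: step 22. Cache: [94 48 83 78]
  21. access 48: HIT. Next use of 48: step 24. Cache: [94 48 83 78]
  22. access 83: HIT. Next use of 83: step 28. Cache: [94 48 83 78]
  23. access 94: HIT. Next use of 94: never. Cache: [94 48 83 78]
  24. access 48: HIT. Next use of 48: step 25. Cache: [94 48 83 78]
  25. access 48: HIT. Next use of 48: step 29. Cache: [94 48 83 78]
  26. access 78: HIT. Next use of 78: step 27. Cache: [94 48 83 78]
  27. access 78: HIT. Next use of 78: never. Cache: [94 48 83 78]
  28. access 83: HIT. Next use of 83: never. Cache: [94 48 83 78]
  29. access 48: HIT. Next use of 48: never. Cache: [94 48 83 78]
Total: 24 hits, 5 misses, 1 evictions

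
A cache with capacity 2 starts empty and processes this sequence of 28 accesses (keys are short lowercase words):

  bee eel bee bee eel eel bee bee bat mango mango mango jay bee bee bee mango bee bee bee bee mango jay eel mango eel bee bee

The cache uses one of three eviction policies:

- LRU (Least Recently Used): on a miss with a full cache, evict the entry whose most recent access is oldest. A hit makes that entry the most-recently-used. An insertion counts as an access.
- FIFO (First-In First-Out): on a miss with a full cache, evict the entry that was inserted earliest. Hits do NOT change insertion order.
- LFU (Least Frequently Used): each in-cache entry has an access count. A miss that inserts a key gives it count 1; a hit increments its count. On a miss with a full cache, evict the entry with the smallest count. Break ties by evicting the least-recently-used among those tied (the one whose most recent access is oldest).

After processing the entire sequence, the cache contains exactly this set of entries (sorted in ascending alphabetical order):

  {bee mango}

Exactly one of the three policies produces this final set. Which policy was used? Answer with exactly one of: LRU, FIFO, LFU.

Answer: FIFO

Derivation:
Simulating under each policy and comparing final sets:
  LRU: final set = {bee eel} -> differs
  FIFO: final set = {bee mango} -> MATCHES target
  LFU: final set = {bee eel} -> differs
Only FIFO produces the target set.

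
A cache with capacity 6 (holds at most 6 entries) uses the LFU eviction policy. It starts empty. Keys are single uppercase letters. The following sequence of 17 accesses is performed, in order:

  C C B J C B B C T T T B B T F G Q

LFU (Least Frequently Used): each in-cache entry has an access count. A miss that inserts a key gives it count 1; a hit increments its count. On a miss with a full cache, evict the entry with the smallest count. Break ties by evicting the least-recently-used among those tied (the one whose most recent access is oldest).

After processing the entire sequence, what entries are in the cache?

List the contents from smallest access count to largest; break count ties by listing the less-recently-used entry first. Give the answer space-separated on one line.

Answer: F G Q C T B

Derivation:
LFU simulation (capacity=6):
  1. access C: MISS. Cache: [C(c=1)]
  2. access C: HIT, count now 2. Cache: [C(c=2)]
  3. access B: MISS. Cache: [B(c=1) C(c=2)]
  4. access J: MISS. Cache: [B(c=1) J(c=1) C(c=2)]
  5. access C: HIT, count now 3. Cache: [B(c=1) J(c=1) C(c=3)]
  6. access B: HIT, count now 2. Cache: [J(c=1) B(c=2) C(c=3)]
  7. access B: HIT, count now 3. Cache: [J(c=1) C(c=3) B(c=3)]
  8. access C: HIT, count now 4. Cache: [J(c=1) B(c=3) C(c=4)]
  9. access T: MISS. Cache: [J(c=1) T(c=1) B(c=3) C(c=4)]
  10. access T: HIT, count now 2. Cache: [J(c=1) T(c=2) B(c=3) C(c=4)]
  11. access T: HIT, count now 3. Cache: [J(c=1) B(c=3) T(c=3) C(c=4)]
  12. access B: HIT, count now 4. Cache: [J(c=1) T(c=3) C(c=4) B(c=4)]
  13. access B: HIT, count now 5. Cache: [J(c=1) T(c=3) C(c=4) B(c=5)]
  14. access T: HIT, count now 4. Cache: [J(c=1) C(c=4) T(c=4) B(c=5)]
  15. access F: MISS. Cache: [J(c=1) F(c=1) C(c=4) T(c=4) B(c=5)]
  16. access G: MISS. Cache: [J(c=1) F(c=1) G(c=1) C(c=4) T(c=4) B(c=5)]
  17. access Q: MISS, evict J(c=1). Cache: [F(c=1) G(c=1) Q(c=1) C(c=4) T(c=4) B(c=5)]
Total: 10 hits, 7 misses, 1 evictions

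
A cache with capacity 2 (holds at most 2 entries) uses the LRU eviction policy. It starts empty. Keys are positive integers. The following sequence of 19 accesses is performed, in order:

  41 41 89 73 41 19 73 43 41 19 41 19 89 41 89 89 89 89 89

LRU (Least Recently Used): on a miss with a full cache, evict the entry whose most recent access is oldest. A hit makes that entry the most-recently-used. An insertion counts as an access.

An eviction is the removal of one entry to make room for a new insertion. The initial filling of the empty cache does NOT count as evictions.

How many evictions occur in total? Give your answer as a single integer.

Answer: 9

Derivation:
LRU simulation (capacity=2):
  1. access 41: MISS. Cache (LRU->MRU): [41]
  2. access 41: HIT. Cache (LRU->MRU): [41]
  3. access 89: MISS. Cache (LRU->MRU): [41 89]
  4. access 73: MISS, evict 41. Cache (LRU->MRU): [89 73]
  5. access 41: MISS, evict 89. Cache (LRU->MRU): [73 41]
  6. access 19: MISS, evict 73. Cache (LRU->MRU): [41 19]
  7. access 73: MISS, evict 41. Cache (LRU->MRU): [19 73]
  8. access 43: MISS, evict 19. Cache (LRU->MRU): [73 43]
  9. access 41: MISS, evict 73. Cache (LRU->MRU): [43 41]
  10. access 19: MISS, evict 43. Cache (LRU->MRU): [41 19]
  11. access 41: HIT. Cache (LRU->MRU): [19 41]
  12. access 19: HIT. Cache (LRU->MRU): [41 19]
  13. access 89: MISS, evict 41. Cache (LRU->MRU): [19 89]
  14. access 41: MISS, evict 19. Cache (LRU->MRU): [89 41]
  15. access 89: HIT. Cache (LRU->MRU): [41 89]
  16. access 89: HIT. Cache (LRU->MRU): [41 89]
  17. access 89: HIT. Cache (LRU->MRU): [41 89]
  18. access 89: HIT. Cache (LRU->MRU): [41 89]
  19. access 89: HIT. Cache (LRU->MRU): [41 89]
Total: 8 hits, 11 misses, 9 evictions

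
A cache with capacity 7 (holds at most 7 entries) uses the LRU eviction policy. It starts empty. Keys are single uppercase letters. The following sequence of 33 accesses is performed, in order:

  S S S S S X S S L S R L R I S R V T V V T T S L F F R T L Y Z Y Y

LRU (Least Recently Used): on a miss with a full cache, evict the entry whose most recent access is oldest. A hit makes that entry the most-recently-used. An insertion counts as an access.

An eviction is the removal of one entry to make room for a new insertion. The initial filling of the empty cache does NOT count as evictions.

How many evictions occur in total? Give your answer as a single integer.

Answer: 3

Derivation:
LRU simulation (capacity=7):
  1. access S: MISS. Cache (LRU->MRU): [S]
  2. access S: HIT. Cache (LRU->MRU): [S]
  3. access S: HIT. Cache (LRU->MRU): [S]
  4. access S: HIT. Cache (LRU->MRU): [S]
  5. access S: HIT. Cache (LRU->MRU): [S]
  6. access X: MISS. Cache (LRU->MRU): [S X]
  7. access S: HIT. Cache (LRU->MRU): [X S]
  8. access S: HIT. Cache (LRU->MRU): [X S]
  9. access L: MISS. Cache (LRU->MRU): [X S L]
  10. access S: HIT. Cache (LRU->MRU): [X L S]
  11. access R: MISS. Cache (LRU->MRU): [X L S R]
  12. access L: HIT. Cache (LRU->MRU): [X S R L]
  13. access R: HIT. Cache (LRU->MRU): [X S L R]
  14. access I: MISS. Cache (LRU->MRU): [X S L R I]
  15. access S: HIT. Cache (LRU->MRU): [X L R I S]
  16. access R: HIT. Cache (LRU->MRU): [X L I S R]
  17. access V: MISS. Cache (LRU->MRU): [X L I S R V]
  18. access T: MISS. Cache (LRU->MRU): [X L I S R V T]
  19. access V: HIT. Cache (LRU->MRU): [X L I S R T V]
  20. access V: HIT. Cache (LRU->MRU): [X L I S R T V]
  21. access T: HIT. Cache (LRU->MRU): [X L I S R V T]
  22. access T: HIT. Cache (LRU->MRU): [X L I S R V T]
  23. access S: HIT. Cache (LRU->MRU): [X L I R V T S]
  24. access L: HIT. Cache (LRU->MRU): [X I R V T S L]
  25. access F: MISS, evict X. Cache (LRU->MRU): [I R V T S L F]
  26. access F: HIT. Cache (LRU->MRU): [I R V T S L F]
  27. access R: HIT. Cache (LRU->MRU): [I V T S L F R]
  28. access T: HIT. Cache (LRU->MRU): [I V S L F R T]
  29. access L: HIT. Cache (LRU->MRU): [I V S F R T L]
  30. access Y: MISS, evict I. Cache (LRU->MRU): [V S F R T L Y]
  31. access Z: MISS, evict V. Cache (LRU->MRU): [S F R T L Y Z]
  32. access Y: HIT. Cache (LRU->MRU): [S F R T L Z Y]
  33. access Y: HIT. Cache (LRU->MRU): [S F R T L Z Y]
Total: 23 hits, 10 misses, 3 evictions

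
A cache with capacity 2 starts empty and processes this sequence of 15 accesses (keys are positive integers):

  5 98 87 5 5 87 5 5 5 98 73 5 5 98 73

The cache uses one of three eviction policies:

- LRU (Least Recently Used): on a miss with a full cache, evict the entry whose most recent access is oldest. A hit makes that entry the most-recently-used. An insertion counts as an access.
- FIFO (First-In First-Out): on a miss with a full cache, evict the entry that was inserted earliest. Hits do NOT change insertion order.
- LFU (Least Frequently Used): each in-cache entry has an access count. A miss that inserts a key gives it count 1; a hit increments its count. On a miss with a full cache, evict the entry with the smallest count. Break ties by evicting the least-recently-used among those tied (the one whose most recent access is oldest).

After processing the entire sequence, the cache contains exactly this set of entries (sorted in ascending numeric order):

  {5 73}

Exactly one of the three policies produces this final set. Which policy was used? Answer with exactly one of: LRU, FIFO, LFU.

Simulating under each policy and comparing final sets:
  LRU: final set = {73 98} -> differs
  FIFO: final set = {73 98} -> differs
  LFU: final set = {5 73} -> MATCHES target
Only LFU produces the target set.

Answer: LFU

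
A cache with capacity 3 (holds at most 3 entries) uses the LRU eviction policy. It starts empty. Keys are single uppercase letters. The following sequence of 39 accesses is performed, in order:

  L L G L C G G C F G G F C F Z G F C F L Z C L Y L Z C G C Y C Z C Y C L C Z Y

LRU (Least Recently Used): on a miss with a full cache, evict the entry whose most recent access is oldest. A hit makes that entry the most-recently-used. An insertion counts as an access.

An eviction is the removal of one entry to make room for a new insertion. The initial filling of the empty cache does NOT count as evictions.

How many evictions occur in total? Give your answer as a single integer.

LRU simulation (capacity=3):
  1. access L: MISS. Cache (LRU->MRU): [L]
  2. access L: HIT. Cache (LRU->MRU): [L]
  3. access G: MISS. Cache (LRU->MRU): [L G]
  4. access L: HIT. Cache (LRU->MRU): [G L]
  5. access C: MISS. Cache (LRU->MRU): [G L C]
  6. access G: HIT. Cache (LRU->MRU): [L C G]
  7. access G: HIT. Cache (LRU->MRU): [L C G]
  8. access C: HIT. Cache (LRU->MRU): [L G C]
  9. access F: MISS, evict L. Cache (LRU->MRU): [G C F]
  10. access G: HIT. Cache (LRU->MRU): [C F G]
  11. access G: HIT. Cache (LRU->MRU): [C F G]
  12. access F: HIT. Cache (LRU->MRU): [C G F]
  13. access C: HIT. Cache (LRU->MRU): [G F C]
  14. access F: HIT. Cache (LRU->MRU): [G C F]
  15. access Z: MISS, evict G. Cache (LRU->MRU): [C F Z]
  16. access G: MISS, evict C. Cache (LRU->MRU): [F Z G]
  17. access F: HIT. Cache (LRU->MRU): [Z G F]
  18. access C: MISS, evict Z. Cache (LRU->MRU): [G F C]
  19. access F: HIT. Cache (LRU->MRU): [G C F]
  20. access L: MISS, evict G. Cache (LRU->MRU): [C F L]
  21. access Z: MISS, evict C. Cache (LRU->MRU): [F L Z]
  22. access C: MISS, evict F. Cache (LRU->MRU): [L Z C]
  23. access L: HIT. Cache (LRU->MRU): [Z C L]
  24. access Y: MISS, evict Z. Cache (LRU->MRU): [C L Y]
  25. access L: HIT. Cache (LRU->MRU): [C Y L]
  26. access Z: MISS, evict C. Cache (LRU->MRU): [Y L Z]
  27. access C: MISS, evict Y. Cache (LRU->MRU): [L Z C]
  28. access G: MISS, evict L. Cache (LRU->MRU): [Z C G]
  29. access C: HIT. Cache (LRU->MRU): [Z G C]
  30. access Y: MISS, evict Z. Cache (LRU->MRU): [G C Y]
  31. access C: HIT. Cache (LRU->MRU): [G Y C]
  32. access Z: MISS, evict G. Cache (LRU->MRU): [Y C Z]
  33. access C: HIT. Cache (LRU->MRU): [Y Z C]
  34. access Y: HIT. Cache (LRU->MRU): [Z C Y]
  35. access C: HIT. Cache (LRU->MRU): [Z Y C]
  36. access L: MISS, evict Z. Cache (LRU->MRU): [Y C L]
  37. access C: HIT. Cache (LRU->MRU): [Y L C]
  38. access Z: MISS, evict Y. Cache (LRU->MRU): [L C Z]
  39. access Y: MISS, evict L. Cache (LRU->MRU): [C Z Y]
Total: 20 hits, 19 misses, 16 evictions

Answer: 16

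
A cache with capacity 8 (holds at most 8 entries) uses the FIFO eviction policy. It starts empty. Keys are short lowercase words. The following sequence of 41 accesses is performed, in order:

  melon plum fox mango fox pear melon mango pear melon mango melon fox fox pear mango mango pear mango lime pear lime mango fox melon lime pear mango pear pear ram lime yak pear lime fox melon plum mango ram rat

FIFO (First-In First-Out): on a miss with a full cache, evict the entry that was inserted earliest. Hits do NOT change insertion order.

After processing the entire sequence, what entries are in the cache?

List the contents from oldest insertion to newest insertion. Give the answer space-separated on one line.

FIFO simulation (capacity=8):
  1. access melon: MISS. Cache (old->new): [melon]
  2. access plum: MISS. Cache (old->new): [melon plum]
  3. access fox: MISS. Cache (old->new): [melon plum fox]
  4. access mango: MISS. Cache (old->new): [melon plum fox mango]
  5. access fox: HIT. Cache (old->new): [melon plum fox mango]
  6. access pear: MISS. Cache (old->new): [melon plum fox mango pear]
  7. access melon: HIT. Cache (old->new): [melon plum fox mango pear]
  8. access mango: HIT. Cache (old->new): [melon plum fox mango pear]
  9. access pear: HIT. Cache (old->new): [melon plum fox mango pear]
  10. access melon: HIT. Cache (old->new): [melon plum fox mango pear]
  11. access mango: HIT. Cache (old->new): [melon plum fox mango pear]
  12. access melon: HIT. Cache (old->new): [melon plum fox mango pear]
  13. access fox: HIT. Cache (old->new): [melon plum fox mango pear]
  14. access fox: HIT. Cache (old->new): [melon plum fox mango pear]
  15. access pear: HIT. Cache (old->new): [melon plum fox mango pear]
  16. access mango: HIT. Cache (old->new): [melon plum fox mango pear]
  17. access mango: HIT. Cache (old->new): [melon plum fox mango pear]
  18. access pear: HIT. Cache (old->new): [melon plum fox mango pear]
  19. access mango: HIT. Cache (old->new): [melon plum fox mango pear]
  20. access lime: MISS. Cache (old->new): [melon plum fox mango pear lime]
  21. access pear: HIT. Cache (old->new): [melon plum fox mango pear lime]
  22. access lime: HIT. Cache (old->new): [melon plum fox mango pear lime]
  23. access mango: HIT. Cache (old->new): [melon plum fox mango pear lime]
  24. access fox: HIT. Cache (old->new): [melon plum fox mango pear lime]
  25. access melon: HIT. Cache (old->new): [melon plum fox mango pear lime]
  26. access lime: HIT. Cache (old->new): [melon plum fox mango pear lime]
  27. access pear: HIT. Cache (old->new): [melon plum fox mango pear lime]
  28. access mango: HIT. Cache (old->new): [melon plum fox mango pear lime]
  29. access pear: HIT. Cache (old->new): [melon plum fox mango pear lime]
  30. access pear: HIT. Cache (old->new): [melon plum fox mango pear lime]
  31. access ram: MISS. Cache (old->new): [melon plum fox mango pear lime ram]
  32. access lime: HIT. Cache (old->new): [melon plum fox mango pear lime ram]
  33. access yak: MISS. Cache (old->new): [melon plum fox mango pear lime ram yak]
  34. access pear: HIT. Cache (old->new): [melon plum fox mango pear lime ram yak]
  35. access lime: HIT. Cache (old->new): [melon plum fox mango pear lime ram yak]
  36. access fox: HIT. Cache (old->new): [melon plum fox mango pear lime ram yak]
  37. access melon: HIT. Cache (old->new): [melon plum fox mango pear lime ram yak]
  38. access plum: HIT. Cache (old->new): [melon plum fox mango pear lime ram yak]
  39. access mango: HIT. Cache (old->new): [melon plum fox mango pear lime ram yak]
  40. access ram: HIT. Cache (old->new): [melon plum fox mango pear lime ram yak]
  41. access rat: MISS, evict melon. Cache (old->new): [plum fox mango pear lime ram yak rat]
Total: 32 hits, 9 misses, 1 evictions

Answer: plum fox mango pear lime ram yak rat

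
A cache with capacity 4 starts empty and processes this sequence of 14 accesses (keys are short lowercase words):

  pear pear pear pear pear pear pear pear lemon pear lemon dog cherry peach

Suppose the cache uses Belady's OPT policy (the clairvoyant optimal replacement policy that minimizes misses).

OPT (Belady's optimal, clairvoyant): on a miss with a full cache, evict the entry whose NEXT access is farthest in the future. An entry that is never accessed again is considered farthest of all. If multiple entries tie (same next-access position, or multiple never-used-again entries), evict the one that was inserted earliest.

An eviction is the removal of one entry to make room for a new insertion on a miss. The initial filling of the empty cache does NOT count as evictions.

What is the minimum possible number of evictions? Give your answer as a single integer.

OPT (Belady) simulation (capacity=4):
  1. access pear: MISS. Cache: [pear]
  2. access pear: HIT. Next use of pear: step 3. Cache: [pear]
  3. access pear: HIT. Next use of pear: step 4. Cache: [pear]
  4. access pear: HIT. Next use of pear: step 5. Cache: [pear]
  5. access pear: HIT. Next use of pear: step 6. Cache: [pear]
  6. access pear: HIT. Next use of pear: step 7. Cache: [pear]
  7. access pear: HIT. Next use of pear: step 8. Cache: [pear]
  8. access pear: HIT. Next use of pear: step 10. Cache: [pear]
  9. access lemon: MISS. Cache: [pear lemon]
  10. access pear: HIT. Next use of pear: never. Cache: [pear lemon]
  11. access lemon: HIT. Next use of lemon: never. Cache: [pear lemon]
  12. access dog: MISS. Cache: [pear lemon dog]
  13. access cherry: MISS. Cache: [pear lemon dog cherry]
  14. access peach: MISS, evict pear (next use: never). Cache: [lemon dog cherry peach]
Total: 9 hits, 5 misses, 1 evictions

Answer: 1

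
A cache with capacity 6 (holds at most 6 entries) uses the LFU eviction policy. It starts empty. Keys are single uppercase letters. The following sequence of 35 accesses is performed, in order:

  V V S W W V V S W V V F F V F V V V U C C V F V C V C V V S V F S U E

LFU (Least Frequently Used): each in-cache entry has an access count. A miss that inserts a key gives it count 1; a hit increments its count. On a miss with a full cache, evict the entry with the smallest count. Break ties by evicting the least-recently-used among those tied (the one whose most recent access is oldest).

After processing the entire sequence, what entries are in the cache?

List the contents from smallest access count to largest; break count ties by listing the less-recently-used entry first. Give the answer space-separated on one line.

Answer: E W C S F V

Derivation:
LFU simulation (capacity=6):
  1. access V: MISS. Cache: [V(c=1)]
  2. access V: HIT, count now 2. Cache: [V(c=2)]
  3. access S: MISS. Cache: [S(c=1) V(c=2)]
  4. access W: MISS. Cache: [S(c=1) W(c=1) V(c=2)]
  5. access W: HIT, count now 2. Cache: [S(c=1) V(c=2) W(c=2)]
  6. access V: HIT, count now 3. Cache: [S(c=1) W(c=2) V(c=3)]
  7. access V: HIT, count now 4. Cache: [S(c=1) W(c=2) V(c=4)]
  8. access S: HIT, count now 2. Cache: [W(c=2) S(c=2) V(c=4)]
  9. access W: HIT, count now 3. Cache: [S(c=2) W(c=3) V(c=4)]
  10. access V: HIT, count now 5. Cache: [S(c=2) W(c=3) V(c=5)]
  11. access V: HIT, count now 6. Cache: [S(c=2) W(c=3) V(c=6)]
  12. access F: MISS. Cache: [F(c=1) S(c=2) W(c=3) V(c=6)]
  13. access F: HIT, count now 2. Cache: [S(c=2) F(c=2) W(c=3) V(c=6)]
  14. access V: HIT, count now 7. Cache: [S(c=2) F(c=2) W(c=3) V(c=7)]
  15. access F: HIT, count now 3. Cache: [S(c=2) W(c=3) F(c=3) V(c=7)]
  16. access V: HIT, count now 8. Cache: [S(c=2) W(c=3) F(c=3) V(c=8)]
  17. access V: HIT, count now 9. Cache: [S(c=2) W(c=3) F(c=3) V(c=9)]
  18. access V: HIT, count now 10. Cache: [S(c=2) W(c=3) F(c=3) V(c=10)]
  19. access U: MISS. Cache: [U(c=1) S(c=2) W(c=3) F(c=3) V(c=10)]
  20. access C: MISS. Cache: [U(c=1) C(c=1) S(c=2) W(c=3) F(c=3) V(c=10)]
  21. access C: HIT, count now 2. Cache: [U(c=1) S(c=2) C(c=2) W(c=3) F(c=3) V(c=10)]
  22. access V: HIT, count now 11. Cache: [U(c=1) S(c=2) C(c=2) W(c=3) F(c=3) V(c=11)]
  23. access F: HIT, count now 4. Cache: [U(c=1) S(c=2) C(c=2) W(c=3) F(c=4) V(c=11)]
  24. access V: HIT, count now 12. Cache: [U(c=1) S(c=2) C(c=2) W(c=3) F(c=4) V(c=12)]
  25. access C: HIT, count now 3. Cache: [U(c=1) S(c=2) W(c=3) C(c=3) F(c=4) V(c=12)]
  26. access V: HIT, count now 13. Cache: [U(c=1) S(c=2) W(c=3) C(c=3) F(c=4) V(c=13)]
  27. access C: HIT, count now 4. Cache: [U(c=1) S(c=2) W(c=3) F(c=4) C(c=4) V(c=13)]
  28. access V: HIT, count now 14. Cache: [U(c=1) S(c=2) W(c=3) F(c=4) C(c=4) V(c=14)]
  29. access V: HIT, count now 15. Cache: [U(c=1) S(c=2) W(c=3) F(c=4) C(c=4) V(c=15)]
  30. access S: HIT, count now 3. Cache: [U(c=1) W(c=3) S(c=3) F(c=4) C(c=4) V(c=15)]
  31. access V: HIT, count now 16. Cache: [U(c=1) W(c=3) S(c=3) F(c=4) C(c=4) V(c=16)]
  32. access F: HIT, count now 5. Cache: [U(c=1) W(c=3) S(c=3) C(c=4) F(c=5) V(c=16)]
  33. access S: HIT, count now 4. Cache: [U(c=1) W(c=3) C(c=4) S(c=4) F(c=5) V(c=16)]
  34. access U: HIT, count now 2. Cache: [U(c=2) W(c=3) C(c=4) S(c=4) F(c=5) V(c=16)]
  35. access E: MISS, evict U(c=2). Cache: [E(c=1) W(c=3) C(c=4) S(c=4) F(c=5) V(c=16)]
Total: 28 hits, 7 misses, 1 evictions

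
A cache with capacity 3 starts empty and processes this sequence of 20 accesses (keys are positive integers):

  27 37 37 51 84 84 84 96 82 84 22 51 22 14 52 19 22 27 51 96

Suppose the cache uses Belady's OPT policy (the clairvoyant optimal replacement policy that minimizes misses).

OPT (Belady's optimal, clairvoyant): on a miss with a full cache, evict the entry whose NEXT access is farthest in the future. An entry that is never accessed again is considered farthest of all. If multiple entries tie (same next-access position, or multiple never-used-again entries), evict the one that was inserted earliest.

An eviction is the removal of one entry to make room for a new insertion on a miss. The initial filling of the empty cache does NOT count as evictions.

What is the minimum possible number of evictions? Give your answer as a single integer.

OPT (Belady) simulation (capacity=3):
  1. access 27: MISS. Cache: [27]
  2. access 37: MISS. Cache: [27 37]
  3. access 37: HIT. Next use of 37: never. Cache: [27 37]
  4. access 51: MISS. Cache: [27 37 51]
  5. access 84: MISS, evict 37 (next use: never). Cache: [27 51 84]
  6. access 84: HIT. Next use of 84: step 7. Cache: [27 51 84]
  7. access 84: HIT. Next use of 84: step 10. Cache: [27 51 84]
  8. access 96: MISS, evict 27 (next use: step 18). Cache: [51 84 96]
  9. access 82: MISS, evict 96 (next use: step 20). Cache: [51 84 82]
  10. access 84: HIT. Next use of 84: never. Cache: [51 84 82]
  11. access 22: MISS, evict 84 (next use: never). Cache: [51 82 22]
  12. access 51: HIT. Next use of 51: step 19. Cache: [51 82 22]
  13. access 22: HIT. Next use of 22: step 17. Cache: [51 82 22]
  14. access 14: MISS, evict 82 (next use: never). Cache: [51 22 14]
  15. access 52: MISS, evict 14 (next use: never). Cache: [51 22 52]
  16. access 19: MISS, evict 52 (next use: never). Cache: [51 22 19]
  17. access 22: HIT. Next use of 22: never. Cache: [51 22 19]
  18. access 27: MISS, evict 22 (next use: never). Cache: [51 19 27]
  19. access 51: HIT. Next use of 51: never. Cache: [51 19 27]
  20. access 96: MISS, evict 51 (next use: never). Cache: [19 27 96]
Total: 8 hits, 12 misses, 9 evictions

Answer: 9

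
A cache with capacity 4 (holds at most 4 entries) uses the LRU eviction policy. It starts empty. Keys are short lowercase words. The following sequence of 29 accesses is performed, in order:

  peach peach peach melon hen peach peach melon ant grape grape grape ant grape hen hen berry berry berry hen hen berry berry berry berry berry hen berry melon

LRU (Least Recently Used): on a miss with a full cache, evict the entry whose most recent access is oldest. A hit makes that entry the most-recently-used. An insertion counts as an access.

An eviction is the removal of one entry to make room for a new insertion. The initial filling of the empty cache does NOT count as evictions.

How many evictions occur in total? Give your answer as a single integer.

Answer: 4

Derivation:
LRU simulation (capacity=4):
  1. access peach: MISS. Cache (LRU->MRU): [peach]
  2. access peach: HIT. Cache (LRU->MRU): [peach]
  3. access peach: HIT. Cache (LRU->MRU): [peach]
  4. access melon: MISS. Cache (LRU->MRU): [peach melon]
  5. access hen: MISS. Cache (LRU->MRU): [peach melon hen]
  6. access peach: HIT. Cache (LRU->MRU): [melon hen peach]
  7. access peach: HIT. Cache (LRU->MRU): [melon hen peach]
  8. access melon: HIT. Cache (LRU->MRU): [hen peach melon]
  9. access ant: MISS. Cache (LRU->MRU): [hen peach melon ant]
  10. access grape: MISS, evict hen. Cache (LRU->MRU): [peach melon ant grape]
  11. access grape: HIT. Cache (LRU->MRU): [peach melon ant grape]
  12. access grape: HIT. Cache (LRU->MRU): [peach melon ant grape]
  13. access ant: HIT. Cache (LRU->MRU): [peach melon grape ant]
  14. access grape: HIT. Cache (LRU->MRU): [peach melon ant grape]
  15. access hen: MISS, evict peach. Cache (LRU->MRU): [melon ant grape hen]
  16. access hen: HIT. Cache (LRU->MRU): [melon ant grape hen]
  17. access berry: MISS, evict melon. Cache (LRU->MRU): [ant grape hen berry]
  18. access berry: HIT. Cache (LRU->MRU): [ant grape hen berry]
  19. access berry: HIT. Cache (LRU->MRU): [ant grape hen berry]
  20. access hen: HIT. Cache (LRU->MRU): [ant grape berry hen]
  21. access hen: HIT. Cache (LRU->MRU): [ant grape berry hen]
  22. access berry: HIT. Cache (LRU->MRU): [ant grape hen berry]
  23. access berry: HIT. Cache (LRU->MRU): [ant grape hen berry]
  24. access berry: HIT. Cache (LRU->MRU): [ant grape hen berry]
  25. access berry: HIT. Cache (LRU->MRU): [ant grape hen berry]
  26. access berry: HIT. Cache (LRU->MRU): [ant grape hen berry]
  27. access hen: HIT. Cache (LRU->MRU): [ant grape berry hen]
  28. access berry: HIT. Cache (LRU->MRU): [ant grape hen berry]
  29. access melon: MISS, evict ant. Cache (LRU->MRU): [grape hen berry melon]
Total: 21 hits, 8 misses, 4 evictions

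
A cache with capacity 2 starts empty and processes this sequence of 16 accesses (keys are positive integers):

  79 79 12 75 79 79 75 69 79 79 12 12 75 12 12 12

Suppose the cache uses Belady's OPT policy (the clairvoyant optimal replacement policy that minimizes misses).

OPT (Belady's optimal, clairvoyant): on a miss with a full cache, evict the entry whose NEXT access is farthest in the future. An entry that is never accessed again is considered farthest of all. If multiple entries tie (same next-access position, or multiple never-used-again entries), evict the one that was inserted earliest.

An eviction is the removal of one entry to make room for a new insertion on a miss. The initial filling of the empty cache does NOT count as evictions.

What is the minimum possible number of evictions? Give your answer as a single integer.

Answer: 4

Derivation:
OPT (Belady) simulation (capacity=2):
  1. access 79: MISS. Cache: [79]
  2. access 79: HIT. Next use of 79: step 5. Cache: [79]
  3. access 12: MISS. Cache: [79 12]
  4. access 75: MISS, evict 12 (next use: step 11). Cache: [79 75]
  5. access 79: HIT. Next use of 79: step 6. Cache: [79 75]
  6. access 79: HIT. Next use of 79: step 9. Cache: [79 75]
  7. access 75: HIT. Next use of 75: step 13. Cache: [79 75]
  8. access 69: MISS, evict 75 (next use: step 13). Cache: [79 69]
  9. access 79: HIT. Next use of 79: step 10. Cache: [79 69]
  10. access 79: HIT. Next use of 79: never. Cache: [79 69]
  11. access 12: MISS, evict 79 (next use: never). Cache: [69 12]
  12. access 12: HIT. Next use of 12: step 14. Cache: [69 12]
  13. access 75: MISS, evict 69 (next use: never). Cache: [12 75]
  14. access 12: HIT. Next use of 12: step 15. Cache: [12 75]
  15. access 12: HIT. Next use of 12: step 16. Cache: [12 75]
  16. access 12: HIT. Next use of 12: never. Cache: [12 75]
Total: 10 hits, 6 misses, 4 evictions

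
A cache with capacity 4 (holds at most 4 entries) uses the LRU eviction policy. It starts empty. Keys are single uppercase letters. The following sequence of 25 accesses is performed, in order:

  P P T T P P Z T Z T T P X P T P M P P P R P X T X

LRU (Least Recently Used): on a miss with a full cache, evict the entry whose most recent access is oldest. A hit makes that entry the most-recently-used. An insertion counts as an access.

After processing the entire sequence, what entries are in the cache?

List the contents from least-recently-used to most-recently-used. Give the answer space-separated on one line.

Answer: R P T X

Derivation:
LRU simulation (capacity=4):
  1. access P: MISS. Cache (LRU->MRU): [P]
  2. access P: HIT. Cache (LRU->MRU): [P]
  3. access T: MISS. Cache (LRU->MRU): [P T]
  4. access T: HIT. Cache (LRU->MRU): [P T]
  5. access P: HIT. Cache (LRU->MRU): [T P]
  6. access P: HIT. Cache (LRU->MRU): [T P]
  7. access Z: MISS. Cache (LRU->MRU): [T P Z]
  8. access T: HIT. Cache (LRU->MRU): [P Z T]
  9. access Z: HIT. Cache (LRU->MRU): [P T Z]
  10. access T: HIT. Cache (LRU->MRU): [P Z T]
  11. access T: HIT. Cache (LRU->MRU): [P Z T]
  12. access P: HIT. Cache (LRU->MRU): [Z T P]
  13. access X: MISS. Cache (LRU->MRU): [Z T P X]
  14. access P: HIT. Cache (LRU->MRU): [Z T X P]
  15. access T: HIT. Cache (LRU->MRU): [Z X P T]
  16. access P: HIT. Cache (LRU->MRU): [Z X T P]
  17. access M: MISS, evict Z. Cache (LRU->MRU): [X T P M]
  18. access P: HIT. Cache (LRU->MRU): [X T M P]
  19. access P: HIT. Cache (LRU->MRU): [X T M P]
  20. access P: HIT. Cache (LRU->MRU): [X T M P]
  21. access R: MISS, evict X. Cache (LRU->MRU): [T M P R]
  22. access P: HIT. Cache (LRU->MRU): [T M R P]
  23. access X: MISS, evict T. Cache (LRU->MRU): [M R P X]
  24. access T: MISS, evict M. Cache (LRU->MRU): [R P X T]
  25. access X: HIT. Cache (LRU->MRU): [R P T X]
Total: 17 hits, 8 misses, 4 evictions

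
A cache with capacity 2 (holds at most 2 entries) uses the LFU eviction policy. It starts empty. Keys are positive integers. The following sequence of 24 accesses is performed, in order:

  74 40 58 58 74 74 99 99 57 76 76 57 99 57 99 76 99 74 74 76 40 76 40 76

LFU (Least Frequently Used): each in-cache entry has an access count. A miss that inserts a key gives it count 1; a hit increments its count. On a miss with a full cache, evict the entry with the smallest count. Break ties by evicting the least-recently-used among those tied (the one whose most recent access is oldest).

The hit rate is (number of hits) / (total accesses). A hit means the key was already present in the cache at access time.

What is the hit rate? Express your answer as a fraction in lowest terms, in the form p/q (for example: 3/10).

LFU simulation (capacity=2):
  1. access 74: MISS. Cache: [74(c=1)]
  2. access 40: MISS. Cache: [74(c=1) 40(c=1)]
  3. access 58: MISS, evict 74(c=1). Cache: [40(c=1) 58(c=1)]
  4. access 58: HIT, count now 2. Cache: [40(c=1) 58(c=2)]
  5. access 74: MISS, evict 40(c=1). Cache: [74(c=1) 58(c=2)]
  6. access 74: HIT, count now 2. Cache: [58(c=2) 74(c=2)]
  7. access 99: MISS, evict 58(c=2). Cache: [99(c=1) 74(c=2)]
  8. access 99: HIT, count now 2. Cache: [74(c=2) 99(c=2)]
  9. access 57: MISS, evict 74(c=2). Cache: [57(c=1) 99(c=2)]
  10. access 76: MISS, evict 57(c=1). Cache: [76(c=1) 99(c=2)]
  11. access 76: HIT, count now 2. Cache: [99(c=2) 76(c=2)]
  12. access 57: MISS, evict 99(c=2). Cache: [57(c=1) 76(c=2)]
  13. access 99: MISS, evict 57(c=1). Cache: [99(c=1) 76(c=2)]
  14. access 57: MISS, evict 99(c=1). Cache: [57(c=1) 76(c=2)]
  15. access 99: MISS, evict 57(c=1). Cache: [99(c=1) 76(c=2)]
  16. access 76: HIT, count now 3. Cache: [99(c=1) 76(c=3)]
  17. access 99: HIT, count now 2. Cache: [99(c=2) 76(c=3)]
  18. access 74: MISS, evict 99(c=2). Cache: [74(c=1) 76(c=3)]
  19. access 74: HIT, count now 2. Cache: [74(c=2) 76(c=3)]
  20. access 76: HIT, count now 4. Cache: [74(c=2) 76(c=4)]
  21. access 40: MISS, evict 74(c=2). Cache: [40(c=1) 76(c=4)]
  22. access 76: HIT, count now 5. Cache: [40(c=1) 76(c=5)]
  23. access 40: HIT, count now 2. Cache: [40(c=2) 76(c=5)]
  24. access 76: HIT, count now 6. Cache: [40(c=2) 76(c=6)]
Total: 11 hits, 13 misses, 11 evictions

Hit rate = 11/24

Answer: 11/24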